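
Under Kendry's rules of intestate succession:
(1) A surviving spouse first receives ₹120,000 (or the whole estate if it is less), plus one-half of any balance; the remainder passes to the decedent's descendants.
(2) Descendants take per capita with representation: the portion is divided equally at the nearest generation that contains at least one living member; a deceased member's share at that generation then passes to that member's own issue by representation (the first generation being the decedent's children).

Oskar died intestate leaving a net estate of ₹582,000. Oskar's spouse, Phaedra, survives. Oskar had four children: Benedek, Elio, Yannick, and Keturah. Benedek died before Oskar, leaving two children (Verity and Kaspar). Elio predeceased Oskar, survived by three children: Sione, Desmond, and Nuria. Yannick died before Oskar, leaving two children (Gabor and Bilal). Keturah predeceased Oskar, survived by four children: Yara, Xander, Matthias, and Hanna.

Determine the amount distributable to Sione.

Phaedra first takes ₹120,000, leaving a balance of ₹462,000. Phaedra then takes one-half of the balance (₹231,000), for a total of ₹351,000. The remaining ₹231,000 passes to the descendants.
No child survives, so the initial division is made at the grandchildren's generation.
The descendants' portion (₹231,000) is divided into 11 shares of ₹21,000: Verity, Kaspar, Sione, Desmond, Nuria, Gabor, Bilal, Yara, Xander, Matthias, and Hanna each take ₹21,000.

Sione receives ₹21,000.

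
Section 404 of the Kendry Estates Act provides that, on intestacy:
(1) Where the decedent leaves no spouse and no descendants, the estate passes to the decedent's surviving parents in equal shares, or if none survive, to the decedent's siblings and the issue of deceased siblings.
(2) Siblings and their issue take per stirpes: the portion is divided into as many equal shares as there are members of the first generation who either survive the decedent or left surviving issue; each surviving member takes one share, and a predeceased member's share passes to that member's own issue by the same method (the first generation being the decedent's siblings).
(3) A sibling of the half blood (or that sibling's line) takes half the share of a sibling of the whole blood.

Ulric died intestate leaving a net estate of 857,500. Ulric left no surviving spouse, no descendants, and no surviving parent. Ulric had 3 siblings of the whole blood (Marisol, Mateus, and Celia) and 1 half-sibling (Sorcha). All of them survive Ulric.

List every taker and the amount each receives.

The entire 857,500 passes to the siblings and their issue.
Counting each half-blood sibling's line as half a unit, there are 7/2 units in 857,500, so one unit is 245,000. Whole-blood lines (Marisol, Mateus, and Celia) take 245,000 each; half-blood lines (Sorcha) take 122,500 each.

Sorcha: 122,500; Marisol: 245,000; Mateus: 245,000; Celia: 245,000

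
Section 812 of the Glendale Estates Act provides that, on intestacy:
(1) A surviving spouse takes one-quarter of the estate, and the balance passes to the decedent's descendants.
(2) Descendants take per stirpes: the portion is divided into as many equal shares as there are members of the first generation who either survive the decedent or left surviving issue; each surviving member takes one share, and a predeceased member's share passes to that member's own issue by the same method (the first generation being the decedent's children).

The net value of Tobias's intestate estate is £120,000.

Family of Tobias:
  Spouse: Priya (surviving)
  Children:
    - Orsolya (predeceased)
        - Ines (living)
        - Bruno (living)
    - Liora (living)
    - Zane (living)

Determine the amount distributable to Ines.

Priya takes one-quarter of £120,000 = £30,000. The remaining £90,000 passes to the descendants.
The descendants' portion (£90,000) is divided into 3 shares of £30,000: Liora and Zane each take £30,000; Orsolya's £30,000 share passes to Orsolya's issue.
Orsolya's share (£30,000) is divided into 2 shares of £15,000: Ines and Bruno each take £15,000.

Ines receives £15,000.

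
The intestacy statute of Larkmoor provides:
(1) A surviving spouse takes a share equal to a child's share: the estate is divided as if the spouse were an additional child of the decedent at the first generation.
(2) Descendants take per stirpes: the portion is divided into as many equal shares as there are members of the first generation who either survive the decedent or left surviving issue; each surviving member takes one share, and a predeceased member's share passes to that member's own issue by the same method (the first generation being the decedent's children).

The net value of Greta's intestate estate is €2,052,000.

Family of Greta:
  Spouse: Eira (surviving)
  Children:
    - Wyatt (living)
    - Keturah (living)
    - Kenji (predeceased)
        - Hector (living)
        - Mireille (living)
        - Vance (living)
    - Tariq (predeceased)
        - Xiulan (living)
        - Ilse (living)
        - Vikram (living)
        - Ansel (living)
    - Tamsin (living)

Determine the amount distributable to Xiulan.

Xiulan receives €85,500.

The spouse counts as an additional share at the children's level, so there are 6 primary shares of €342,000. Eira takes one such share (€342,000).
The children's combined portion (€1,710,000) is divided into 5 shares of €342,000: Wyatt, Keturah, and Tamsin each take €342,000; Kenji's €342,000 share passes to Kenji's issue; Tariq's €342,000 share passes to Tariq's issue.
Kenji's share (€342,000) is divided into 3 shares of €114,000: Hector, Mireille, and Vance each take €114,000.
Tariq's share (€342,000) is divided into 4 shares of €85,500: Xiulan, Ilse, Vikram, and Ansel each take €85,500.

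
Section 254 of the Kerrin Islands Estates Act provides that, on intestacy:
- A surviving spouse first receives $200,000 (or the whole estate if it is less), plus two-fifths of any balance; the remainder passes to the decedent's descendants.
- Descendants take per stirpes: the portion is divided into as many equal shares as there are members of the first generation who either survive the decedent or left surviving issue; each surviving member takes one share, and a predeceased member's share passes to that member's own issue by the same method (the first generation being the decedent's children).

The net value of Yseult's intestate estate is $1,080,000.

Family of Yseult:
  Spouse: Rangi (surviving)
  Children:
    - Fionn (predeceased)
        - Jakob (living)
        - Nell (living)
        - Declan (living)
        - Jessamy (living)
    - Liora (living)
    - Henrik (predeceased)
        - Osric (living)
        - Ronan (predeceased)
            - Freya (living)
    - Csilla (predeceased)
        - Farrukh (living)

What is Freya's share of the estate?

Rangi first takes $200,000, leaving a balance of $880,000. Rangi then takes two-fifths of the balance ($352,000), for a total of $552,000. The remaining $528,000 passes to the descendants.
The descendants' portion ($528,000) is divided into 4 shares of $132,000: Liora takes $132,000; Fionn's $132,000 share passes to Fionn's issue; Henrik's $132,000 share passes to Henrik's issue; Csilla's $132,000 share passes to Csilla's issue.
Fionn's share ($132,000) is divided into 4 shares of $33,000: Jakob, Nell, Declan, and Jessamy each take $33,000.
Henrik's share ($132,000) is divided into 2 shares of $66,000: Osric takes $66,000; Ronan's $66,000 share passes to Ronan's issue.
Ronan's share ($66,000) passes entirely to Freya.
Csilla's share ($132,000) passes entirely to Farrukh.

Freya receives $66,000.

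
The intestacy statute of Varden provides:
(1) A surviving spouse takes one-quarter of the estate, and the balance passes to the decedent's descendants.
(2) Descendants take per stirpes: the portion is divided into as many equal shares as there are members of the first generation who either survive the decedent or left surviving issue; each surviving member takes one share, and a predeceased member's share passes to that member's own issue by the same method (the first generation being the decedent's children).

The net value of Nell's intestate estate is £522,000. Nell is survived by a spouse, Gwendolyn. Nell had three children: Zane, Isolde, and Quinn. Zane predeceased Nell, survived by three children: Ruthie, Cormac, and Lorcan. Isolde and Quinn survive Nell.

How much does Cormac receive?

Gwendolyn takes one-quarter of £522,000 = £130,500. The remaining £391,500 passes to the descendants.
The descendants' portion (£391,500) is divided into 3 shares of £130,500: Isolde and Quinn each take £130,500; Zane's £130,500 share passes to Zane's issue.
Zane's share (£130,500) is divided into 3 shares of £43,500: Ruthie, Cormac, and Lorcan each take £43,500.

Cormac receives £43,500.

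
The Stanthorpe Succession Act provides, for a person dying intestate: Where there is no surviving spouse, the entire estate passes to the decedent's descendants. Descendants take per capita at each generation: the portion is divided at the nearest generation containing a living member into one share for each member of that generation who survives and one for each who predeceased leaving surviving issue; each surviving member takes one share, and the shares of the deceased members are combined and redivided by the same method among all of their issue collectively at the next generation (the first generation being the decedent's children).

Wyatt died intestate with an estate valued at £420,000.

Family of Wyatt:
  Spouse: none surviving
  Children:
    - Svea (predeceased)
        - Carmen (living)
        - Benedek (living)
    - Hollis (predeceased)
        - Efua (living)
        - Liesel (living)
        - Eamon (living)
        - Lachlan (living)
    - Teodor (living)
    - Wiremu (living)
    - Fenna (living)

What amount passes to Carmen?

Carmen receives £28,000.

The entire £420,000 passes to the descendants.
That amount (£420,000) is divided at the children's generation into 5 shares of £84,000. Teodor, Wiremu, and Fenna each take £84,000. The 2 shares of the deceased (Svea and Hollis) are combined into a pool of £168,000.
That pool (£168,000) is divided at the grandchildren's generation equally among Carmen, Benedek, Efua, Liesel, Eamon, and Lachlan: £28,000 each.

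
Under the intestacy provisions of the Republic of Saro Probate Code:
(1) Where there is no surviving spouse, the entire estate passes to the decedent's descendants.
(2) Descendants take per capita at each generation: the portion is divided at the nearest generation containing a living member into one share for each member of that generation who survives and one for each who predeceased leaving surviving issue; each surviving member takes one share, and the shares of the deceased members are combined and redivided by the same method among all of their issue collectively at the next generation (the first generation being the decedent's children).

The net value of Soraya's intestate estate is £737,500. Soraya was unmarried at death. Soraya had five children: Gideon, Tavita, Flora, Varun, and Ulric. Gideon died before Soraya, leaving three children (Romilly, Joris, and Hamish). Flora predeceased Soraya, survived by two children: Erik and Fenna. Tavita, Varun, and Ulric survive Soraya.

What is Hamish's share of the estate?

The entire £737,500 passes to the descendants.
That amount (£737,500) is divided at the children's generation into 5 shares of £147,500. Tavita, Varun, and Ulric each take £147,500. The 2 shares of the deceased (Gideon and Flora) are combined into a pool of £295,000.
That pool (£295,000) is divided at the grandchildren's generation equally among Romilly, Joris, Hamish, Erik, and Fenna: £59,000 each.

Hamish receives £59,000.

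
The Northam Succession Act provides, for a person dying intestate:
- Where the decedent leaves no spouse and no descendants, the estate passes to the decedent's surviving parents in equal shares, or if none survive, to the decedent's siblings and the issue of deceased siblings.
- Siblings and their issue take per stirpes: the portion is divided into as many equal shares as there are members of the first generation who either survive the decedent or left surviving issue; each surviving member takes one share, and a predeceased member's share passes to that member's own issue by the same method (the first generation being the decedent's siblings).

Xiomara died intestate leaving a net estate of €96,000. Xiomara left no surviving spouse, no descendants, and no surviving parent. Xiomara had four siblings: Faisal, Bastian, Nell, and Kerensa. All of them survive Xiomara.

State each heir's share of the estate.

Faisal: €24,000; Bastian: €24,000; Nell: €24,000; Kerensa: €24,000

The entire €96,000 passes to the siblings and their issue.
That amount (€96,000) is divided into 4 shares of €24,000: Faisal, Bastian, Nell, and Kerensa each take €24,000.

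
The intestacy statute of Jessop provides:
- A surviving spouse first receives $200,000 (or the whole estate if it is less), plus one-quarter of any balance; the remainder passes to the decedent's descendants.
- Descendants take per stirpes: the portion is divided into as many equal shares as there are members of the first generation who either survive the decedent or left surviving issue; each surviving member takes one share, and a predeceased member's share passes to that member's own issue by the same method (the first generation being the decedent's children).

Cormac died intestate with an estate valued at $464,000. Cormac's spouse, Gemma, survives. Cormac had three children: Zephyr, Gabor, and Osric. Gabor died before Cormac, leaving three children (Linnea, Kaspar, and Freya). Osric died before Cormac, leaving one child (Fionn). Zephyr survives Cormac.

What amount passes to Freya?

Gemma first takes $200,000, leaving a balance of $264,000. Gemma then takes one-quarter of the balance ($66,000), for a total of $266,000. The remaining $198,000 passes to the descendants.
The descendants' portion ($198,000) is divided into 3 shares of $66,000: Zephyr takes $66,000; Gabor's $66,000 share passes to Gabor's issue; Osric's $66,000 share passes to Osric's issue.
Gabor's share ($66,000) is divided into 3 shares of $22,000: Linnea, Kaspar, and Freya each take $22,000.
Osric's share ($66,000) passes entirely to Fionn.

Freya receives $22,000.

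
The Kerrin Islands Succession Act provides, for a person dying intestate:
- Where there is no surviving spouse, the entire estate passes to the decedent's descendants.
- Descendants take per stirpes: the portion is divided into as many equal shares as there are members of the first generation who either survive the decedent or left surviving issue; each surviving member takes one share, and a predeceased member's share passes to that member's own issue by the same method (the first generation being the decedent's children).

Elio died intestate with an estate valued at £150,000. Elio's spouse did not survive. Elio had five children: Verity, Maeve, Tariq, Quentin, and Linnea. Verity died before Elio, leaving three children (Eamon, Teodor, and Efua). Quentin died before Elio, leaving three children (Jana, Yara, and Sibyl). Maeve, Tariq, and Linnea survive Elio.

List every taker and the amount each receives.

Eamon: £10,000; Teodor: £10,000; Efua: £10,000; Maeve: £30,000; Tariq: £30,000; Jana: £10,000; Yara: £10,000; Sibyl: £10,000; Linnea: £30,000

The entire £150,000 passes to the descendants.
That amount (£150,000) is divided into 5 shares of £30,000: Maeve, Tariq, and Linnea each take £30,000; Verity's £30,000 share passes to Verity's issue; Quentin's £30,000 share passes to Quentin's issue.
Verity's share (£30,000) is divided into 3 shares of £10,000: Eamon, Teodor, and Efua each take £10,000.
Quentin's share (£30,000) is divided into 3 shares of £10,000: Jana, Yara, and Sibyl each take £10,000.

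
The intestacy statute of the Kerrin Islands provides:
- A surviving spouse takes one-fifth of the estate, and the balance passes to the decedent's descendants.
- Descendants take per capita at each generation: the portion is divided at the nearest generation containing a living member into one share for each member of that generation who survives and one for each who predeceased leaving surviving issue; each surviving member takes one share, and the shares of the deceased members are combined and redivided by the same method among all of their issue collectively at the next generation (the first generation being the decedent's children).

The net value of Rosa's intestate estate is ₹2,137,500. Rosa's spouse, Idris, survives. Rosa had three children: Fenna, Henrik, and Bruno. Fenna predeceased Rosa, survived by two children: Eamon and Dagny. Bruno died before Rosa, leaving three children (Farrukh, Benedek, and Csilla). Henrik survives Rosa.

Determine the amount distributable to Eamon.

Eamon receives ₹228,000.

Idris takes one-fifth of ₹2,137,500 = ₹427,500. The remaining ₹1,710,000 passes to the descendants.
The descendants' portion (₹1,710,000) is divided at the children's generation into 3 shares of ₹570,000. Henrik takes ₹570,000. The 2 shares of the deceased (Fenna and Bruno) are combined into a pool of ₹1,140,000.
That pool (₹1,140,000) is divided at the grandchildren's generation equally among Eamon, Dagny, Farrukh, Benedek, and Csilla: ₹228,000 each.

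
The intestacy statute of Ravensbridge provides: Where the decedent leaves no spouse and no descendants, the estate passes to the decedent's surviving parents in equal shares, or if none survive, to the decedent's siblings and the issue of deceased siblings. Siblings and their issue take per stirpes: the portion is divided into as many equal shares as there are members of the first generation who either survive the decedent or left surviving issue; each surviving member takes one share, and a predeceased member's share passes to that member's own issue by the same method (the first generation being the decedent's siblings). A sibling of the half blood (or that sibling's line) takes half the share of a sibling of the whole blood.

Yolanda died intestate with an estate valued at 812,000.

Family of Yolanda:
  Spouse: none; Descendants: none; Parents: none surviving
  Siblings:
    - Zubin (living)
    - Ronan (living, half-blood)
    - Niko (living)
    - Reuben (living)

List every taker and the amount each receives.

The entire 812,000 passes to the siblings and their issue.
Counting each half-blood sibling's line as half a unit, there are 7/2 units in 812,000, so one unit is 232,000. Whole-blood lines (Zubin, Niko, and Reuben) take 232,000 each; half-blood lines (Ronan) take 116,000 each.

Zubin: 232,000; Ronan: 116,000; Niko: 232,000; Reuben: 232,000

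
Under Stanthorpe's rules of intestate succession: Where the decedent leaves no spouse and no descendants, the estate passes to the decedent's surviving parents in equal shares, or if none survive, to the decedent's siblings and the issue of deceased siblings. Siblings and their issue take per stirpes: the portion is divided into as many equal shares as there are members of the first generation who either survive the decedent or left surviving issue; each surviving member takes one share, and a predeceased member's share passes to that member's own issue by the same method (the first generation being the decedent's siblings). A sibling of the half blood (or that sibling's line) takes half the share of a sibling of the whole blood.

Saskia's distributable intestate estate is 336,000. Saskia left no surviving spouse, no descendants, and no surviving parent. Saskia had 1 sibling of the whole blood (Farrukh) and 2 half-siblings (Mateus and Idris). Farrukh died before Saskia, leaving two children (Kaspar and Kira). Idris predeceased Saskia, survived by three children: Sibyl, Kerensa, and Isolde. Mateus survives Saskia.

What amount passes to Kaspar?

Kaspar receives 84,000.

The entire 336,000 passes to the siblings and their issue.
Counting each half-blood sibling's line as half a unit, there are 2 units in 336,000, so one unit is 168,000. Whole-blood lines (Farrukh) take 168,000 each; half-blood lines (Mateus and Idris) take 84,000 each.
Farrukh's share (168,000) is divided into 2 shares of 84,000: Kaspar and Kira each take 84,000.
Idris's share (84,000) is divided into 3 shares of 28,000: Sibyl, Kerensa, and Isolde each take 28,000.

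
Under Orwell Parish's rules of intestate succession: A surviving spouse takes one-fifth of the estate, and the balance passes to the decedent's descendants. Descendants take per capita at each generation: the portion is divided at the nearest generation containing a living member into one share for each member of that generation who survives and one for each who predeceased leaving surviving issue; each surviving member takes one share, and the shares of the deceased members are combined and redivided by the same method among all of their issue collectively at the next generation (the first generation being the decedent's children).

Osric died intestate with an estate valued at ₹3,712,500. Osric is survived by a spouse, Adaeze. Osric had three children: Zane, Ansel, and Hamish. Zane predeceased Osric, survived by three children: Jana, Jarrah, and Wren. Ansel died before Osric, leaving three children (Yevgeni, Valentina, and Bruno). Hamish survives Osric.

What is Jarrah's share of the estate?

Jarrah receives ₹330,000.

Adaeze takes one-fifth of ₹3,712,500 = ₹742,500. The remaining ₹2,970,000 passes to the descendants.
The descendants' portion (₹2,970,000) is divided at the children's generation into 3 shares of ₹990,000. Hamish takes ₹990,000. The 2 shares of the deceased (Zane and Ansel) are combined into a pool of ₹1,980,000.
That pool (₹1,980,000) is divided at the grandchildren's generation equally among Jana, Jarrah, Wren, Yevgeni, Valentina, and Bruno: ₹330,000 each.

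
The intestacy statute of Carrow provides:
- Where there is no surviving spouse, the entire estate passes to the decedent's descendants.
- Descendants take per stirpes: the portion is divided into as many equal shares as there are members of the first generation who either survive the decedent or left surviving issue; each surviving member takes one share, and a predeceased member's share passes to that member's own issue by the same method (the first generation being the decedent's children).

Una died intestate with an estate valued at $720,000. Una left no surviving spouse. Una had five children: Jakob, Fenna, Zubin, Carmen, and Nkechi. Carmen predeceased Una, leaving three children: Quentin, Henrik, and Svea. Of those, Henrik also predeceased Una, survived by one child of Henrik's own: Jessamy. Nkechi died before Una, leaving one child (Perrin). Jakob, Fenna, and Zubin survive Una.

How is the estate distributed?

Jakob: $144,000; Fenna: $144,000; Zubin: $144,000; Quentin: $48,000; Jessamy: $48,000; Svea: $48,000; Perrin: $144,000

The entire $720,000 passes to the descendants.
That amount ($720,000) is divided into 5 shares of $144,000: Jakob, Fenna, and Zubin each take $144,000; Carmen's $144,000 share passes to Carmen's issue; Nkechi's $144,000 share passes to Nkechi's issue.
Carmen's share ($144,000) is divided into 3 shares of $48,000: Quentin and Svea each take $48,000; Henrik's $48,000 share passes to Henrik's issue.
Henrik's share ($48,000) passes entirely to Jessamy.
Nkechi's share ($144,000) passes entirely to Perrin.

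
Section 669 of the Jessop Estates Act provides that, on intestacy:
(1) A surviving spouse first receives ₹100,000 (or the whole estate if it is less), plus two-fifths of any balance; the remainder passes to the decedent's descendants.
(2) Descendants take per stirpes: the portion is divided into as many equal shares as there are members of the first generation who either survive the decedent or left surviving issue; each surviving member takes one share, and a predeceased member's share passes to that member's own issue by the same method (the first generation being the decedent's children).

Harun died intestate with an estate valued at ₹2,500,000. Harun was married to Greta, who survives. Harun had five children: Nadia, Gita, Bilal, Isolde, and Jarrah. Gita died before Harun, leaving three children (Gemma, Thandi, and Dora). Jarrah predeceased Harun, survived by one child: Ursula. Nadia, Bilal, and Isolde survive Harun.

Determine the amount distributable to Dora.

Dora receives ₹96,000.

Greta first takes ₹100,000, leaving a balance of ₹2,400,000. Greta then takes two-fifths of the balance (₹960,000), for a total of ₹1,060,000. The remaining ₹1,440,000 passes to the descendants.
The descendants' portion (₹1,440,000) is divided into 5 shares of ₹288,000: Nadia, Bilal, and Isolde each take ₹288,000; Gita's ₹288,000 share passes to Gita's issue; Jarrah's ₹288,000 share passes to Jarrah's issue.
Gita's share (₹288,000) is divided into 3 shares of ₹96,000: Gemma, Thandi, and Dora each take ₹96,000.
Jarrah's share (₹288,000) passes entirely to Ursula.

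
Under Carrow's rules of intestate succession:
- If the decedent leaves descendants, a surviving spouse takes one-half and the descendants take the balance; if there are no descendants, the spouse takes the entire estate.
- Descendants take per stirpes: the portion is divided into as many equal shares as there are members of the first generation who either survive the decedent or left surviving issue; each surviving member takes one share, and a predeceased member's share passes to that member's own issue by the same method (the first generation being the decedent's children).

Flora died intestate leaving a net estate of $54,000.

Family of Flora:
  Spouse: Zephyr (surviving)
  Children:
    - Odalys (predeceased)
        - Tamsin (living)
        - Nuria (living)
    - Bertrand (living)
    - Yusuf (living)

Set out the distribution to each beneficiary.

Zephyr: $27,000; Tamsin: $4,500; Nuria: $4,500; Bertrand: $9,000; Yusuf: $9,000

Zephyr takes one-half of $54,000 = $27,000. The remaining $27,000 passes to the descendants.
The descendants' portion ($27,000) is divided into 3 shares of $9,000: Bertrand and Yusuf each take $9,000; Odalys's $9,000 share passes to Odalys's issue.
Odalys's share ($9,000) is divided into 2 shares of $4,500: Tamsin and Nuria each take $4,500.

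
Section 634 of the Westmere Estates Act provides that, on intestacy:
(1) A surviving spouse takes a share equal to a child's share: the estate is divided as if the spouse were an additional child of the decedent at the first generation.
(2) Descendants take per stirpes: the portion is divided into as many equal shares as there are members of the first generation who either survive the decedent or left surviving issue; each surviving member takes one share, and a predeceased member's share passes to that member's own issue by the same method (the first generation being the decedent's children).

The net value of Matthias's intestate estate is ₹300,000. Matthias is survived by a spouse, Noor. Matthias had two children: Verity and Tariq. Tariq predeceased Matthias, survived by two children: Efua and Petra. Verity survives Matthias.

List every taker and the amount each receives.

Noor: ₹100,000; Verity: ₹100,000; Efua: ₹50,000; Petra: ₹50,000

The spouse counts as an additional share at the children's level, so there are 3 primary shares of ₹100,000. Noor takes one such share (₹100,000).
The children's combined portion (₹200,000) is divided into 2 shares of ₹100,000: Verity takes ₹100,000; Tariq's ₹100,000 share passes to Tariq's issue.
Tariq's share (₹100,000) is divided into 2 shares of ₹50,000: Efua and Petra each take ₹50,000.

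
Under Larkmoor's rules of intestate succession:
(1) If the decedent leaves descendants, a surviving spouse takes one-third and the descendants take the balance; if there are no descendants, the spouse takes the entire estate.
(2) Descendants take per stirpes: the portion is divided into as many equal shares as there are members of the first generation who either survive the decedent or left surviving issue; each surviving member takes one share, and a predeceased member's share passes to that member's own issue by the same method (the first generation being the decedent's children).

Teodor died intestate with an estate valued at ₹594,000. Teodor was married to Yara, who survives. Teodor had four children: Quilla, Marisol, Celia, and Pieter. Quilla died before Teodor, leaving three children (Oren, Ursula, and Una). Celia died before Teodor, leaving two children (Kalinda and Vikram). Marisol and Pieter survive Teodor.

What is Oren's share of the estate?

Yara takes one-third of ₹594,000 = ₹198,000. The remaining ₹396,000 passes to the descendants.
The descendants' portion (₹396,000) is divided into 4 shares of ₹99,000: Marisol and Pieter each take ₹99,000; Quilla's ₹99,000 share passes to Quilla's issue; Celia's ₹99,000 share passes to Celia's issue.
Quilla's share (₹99,000) is divided into 3 shares of ₹33,000: Oren, Ursula, and Una each take ₹33,000.
Celia's share (₹99,000) is divided into 2 shares of ₹49,500: Kalinda and Vikram each take ₹49,500.

Oren receives ₹33,000.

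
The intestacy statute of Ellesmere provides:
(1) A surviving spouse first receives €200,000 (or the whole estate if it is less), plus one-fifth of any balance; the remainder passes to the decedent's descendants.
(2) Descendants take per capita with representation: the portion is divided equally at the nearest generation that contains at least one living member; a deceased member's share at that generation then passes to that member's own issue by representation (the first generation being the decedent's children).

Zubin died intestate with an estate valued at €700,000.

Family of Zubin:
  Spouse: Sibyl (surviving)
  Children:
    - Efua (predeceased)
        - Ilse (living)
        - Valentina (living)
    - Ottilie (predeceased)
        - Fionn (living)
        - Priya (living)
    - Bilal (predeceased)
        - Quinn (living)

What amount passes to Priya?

Sibyl first takes €200,000, leaving a balance of €500,000. Sibyl then takes one-fifth of the balance (€100,000), for a total of €300,000. The remaining €400,000 passes to the descendants.
No child survives, so the initial division is made at the grandchildren's generation.
The descendants' portion (€400,000) is divided into 5 shares of €80,000: Ilse, Valentina, Fionn, Priya, and Quinn each take €80,000.

Priya receives €80,000.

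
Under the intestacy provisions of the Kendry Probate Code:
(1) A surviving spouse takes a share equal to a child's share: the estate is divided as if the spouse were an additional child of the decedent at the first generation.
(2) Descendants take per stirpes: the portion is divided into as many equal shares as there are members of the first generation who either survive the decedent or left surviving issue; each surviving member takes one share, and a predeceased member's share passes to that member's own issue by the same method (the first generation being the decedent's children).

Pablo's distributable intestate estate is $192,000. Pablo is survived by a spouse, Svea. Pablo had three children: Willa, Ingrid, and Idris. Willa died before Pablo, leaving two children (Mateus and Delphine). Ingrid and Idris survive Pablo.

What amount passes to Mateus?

The spouse counts as an additional share at the children's level, so there are 4 primary shares of $48,000. Svea takes one such share ($48,000).
The children's combined portion ($144,000) is divided into 3 shares of $48,000: Ingrid and Idris each take $48,000; Willa's $48,000 share passes to Willa's issue.
Willa's share ($48,000) is divided into 2 shares of $24,000: Mateus and Delphine each take $24,000.

Mateus receives $24,000.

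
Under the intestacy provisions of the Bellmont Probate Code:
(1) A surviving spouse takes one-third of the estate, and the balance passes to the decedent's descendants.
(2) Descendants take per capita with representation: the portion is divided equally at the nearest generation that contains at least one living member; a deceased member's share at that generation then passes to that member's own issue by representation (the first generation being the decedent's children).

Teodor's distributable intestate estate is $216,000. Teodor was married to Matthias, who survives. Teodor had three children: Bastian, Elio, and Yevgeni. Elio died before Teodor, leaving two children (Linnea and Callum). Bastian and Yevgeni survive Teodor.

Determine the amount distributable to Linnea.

Matthias takes one-third of $216,000 = $72,000. The remaining $144,000 passes to the descendants.
The descendants' portion ($144,000) is divided into 3 shares of $48,000: Bastian and Yevgeni each take $48,000; Elio's $48,000 share passes to Elio's issue.
Elio's share ($48,000) is divided into 2 shares of $24,000: Linnea and Callum each take $24,000.

Linnea receives $24,000.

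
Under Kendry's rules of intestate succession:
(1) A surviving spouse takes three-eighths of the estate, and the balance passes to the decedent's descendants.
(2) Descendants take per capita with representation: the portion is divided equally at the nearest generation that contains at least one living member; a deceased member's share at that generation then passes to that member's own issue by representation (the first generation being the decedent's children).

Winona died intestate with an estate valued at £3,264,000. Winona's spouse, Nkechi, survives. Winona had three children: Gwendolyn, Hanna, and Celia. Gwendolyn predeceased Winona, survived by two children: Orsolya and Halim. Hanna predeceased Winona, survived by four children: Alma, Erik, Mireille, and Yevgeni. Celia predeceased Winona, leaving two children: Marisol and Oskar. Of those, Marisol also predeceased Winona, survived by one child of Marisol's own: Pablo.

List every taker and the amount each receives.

Nkechi: £1,224,000; Orsolya: £255,000; Halim: £255,000; Alma: £255,000; Erik: £255,000; Mireille: £255,000; Yevgeni: £255,000; Pablo: £255,000; Oskar: £255,000

Nkechi takes three-eighths of £3,264,000 = £1,224,000. The remaining £2,040,000 passes to the descendants.
No child survives, so the initial division is made at the grandchildren's generation.
The descendants' portion (£2,040,000) is divided into 8 shares of £255,000: Orsolya, Halim, Alma, Erik, Mireille, Yevgeni, and Oskar each take £255,000; Marisol's £255,000 share passes to Marisol's issue.
Marisol's share (£255,000) passes entirely to Pablo.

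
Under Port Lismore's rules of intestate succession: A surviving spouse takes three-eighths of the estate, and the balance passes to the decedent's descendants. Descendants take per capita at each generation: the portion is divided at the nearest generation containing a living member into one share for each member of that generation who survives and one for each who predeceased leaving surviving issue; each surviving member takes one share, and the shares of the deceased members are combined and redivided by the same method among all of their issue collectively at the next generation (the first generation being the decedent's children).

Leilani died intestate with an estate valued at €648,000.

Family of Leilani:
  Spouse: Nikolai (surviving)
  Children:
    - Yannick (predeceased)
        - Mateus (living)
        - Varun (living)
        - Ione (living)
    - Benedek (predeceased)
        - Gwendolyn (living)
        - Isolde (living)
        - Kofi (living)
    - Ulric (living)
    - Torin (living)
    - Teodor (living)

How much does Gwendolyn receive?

Nikolai takes three-eighths of €648,000 = €243,000. The remaining €405,000 passes to the descendants.
The descendants' portion (€405,000) is divided at the children's generation into 5 shares of €81,000. Ulric, Torin, and Teodor each take €81,000. The 2 shares of the deceased (Yannick and Benedek) are combined into a pool of €162,000.
That pool (€162,000) is divided at the grandchildren's generation equally among Mateus, Varun, Ione, Gwendolyn, Isolde, and Kofi: €27,000 each.

Gwendolyn receives €27,000.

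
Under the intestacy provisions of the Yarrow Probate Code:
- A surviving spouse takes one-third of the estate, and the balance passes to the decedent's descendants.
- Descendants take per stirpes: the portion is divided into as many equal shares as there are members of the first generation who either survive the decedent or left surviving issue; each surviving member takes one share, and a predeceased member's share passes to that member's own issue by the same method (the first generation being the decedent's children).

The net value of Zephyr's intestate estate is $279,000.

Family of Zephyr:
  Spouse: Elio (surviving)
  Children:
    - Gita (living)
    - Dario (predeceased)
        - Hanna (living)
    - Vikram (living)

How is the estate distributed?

Elio: $93,000; Gita: $62,000; Hanna: $62,000; Vikram: $62,000

Elio takes one-third of $279,000 = $93,000. The remaining $186,000 passes to the descendants.
The descendants' portion ($186,000) is divided into 3 shares of $62,000: Gita and Vikram each take $62,000; Dario's $62,000 share passes to Dario's issue.
Dario's share ($62,000) passes entirely to Hanna.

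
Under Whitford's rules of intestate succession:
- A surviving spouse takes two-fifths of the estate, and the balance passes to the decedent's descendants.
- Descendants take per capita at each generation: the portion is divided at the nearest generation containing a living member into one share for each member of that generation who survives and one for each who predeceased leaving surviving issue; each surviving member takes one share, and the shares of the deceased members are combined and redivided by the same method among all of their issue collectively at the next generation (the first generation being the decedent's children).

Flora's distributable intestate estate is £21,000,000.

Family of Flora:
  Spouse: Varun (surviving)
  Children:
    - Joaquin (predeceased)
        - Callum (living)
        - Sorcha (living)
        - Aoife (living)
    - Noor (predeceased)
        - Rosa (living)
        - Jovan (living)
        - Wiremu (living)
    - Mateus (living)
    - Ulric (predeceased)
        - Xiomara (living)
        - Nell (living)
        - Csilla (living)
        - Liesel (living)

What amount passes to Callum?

Callum receives £945,000.

Varun takes two-fifths of £21,000,000 = £8,400,000. The remaining £12,600,000 passes to the descendants.
The descendants' portion (£12,600,000) is divided at the children's generation into 4 shares of £3,150,000. Mateus takes £3,150,000. The 3 shares of the deceased (Joaquin, Noor, and Ulric) are combined into a pool of £9,450,000.
That pool (£9,450,000) is divided at the grandchildren's generation equally among Callum, Sorcha, Aoife, Rosa, Jovan, Wiremu, Xiomara, Nell, Csilla, and Liesel: £945,000 each.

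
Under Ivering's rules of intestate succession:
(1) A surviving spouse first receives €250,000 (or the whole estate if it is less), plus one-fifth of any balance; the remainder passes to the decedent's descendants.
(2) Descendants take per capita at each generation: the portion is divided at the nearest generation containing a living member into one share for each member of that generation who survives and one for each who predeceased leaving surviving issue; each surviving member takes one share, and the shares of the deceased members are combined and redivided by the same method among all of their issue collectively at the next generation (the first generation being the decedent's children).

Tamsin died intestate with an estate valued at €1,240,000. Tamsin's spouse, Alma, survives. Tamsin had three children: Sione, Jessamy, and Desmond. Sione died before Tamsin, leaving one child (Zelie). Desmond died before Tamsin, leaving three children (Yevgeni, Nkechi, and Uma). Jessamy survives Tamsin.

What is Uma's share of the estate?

Alma first takes €250,000, leaving a balance of €990,000. Alma then takes one-fifth of the balance (€198,000), for a total of €448,000. The remaining €792,000 passes to the descendants.
The descendants' portion (€792,000) is divided at the children's generation into 3 shares of €264,000. Jessamy takes €264,000. The 2 shares of the deceased (Sione and Desmond) are combined into a pool of €528,000.
That pool (€528,000) is divided at the grandchildren's generation equally among Zelie, Yevgeni, Nkechi, and Uma: €132,000 each.

Uma receives €132,000.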